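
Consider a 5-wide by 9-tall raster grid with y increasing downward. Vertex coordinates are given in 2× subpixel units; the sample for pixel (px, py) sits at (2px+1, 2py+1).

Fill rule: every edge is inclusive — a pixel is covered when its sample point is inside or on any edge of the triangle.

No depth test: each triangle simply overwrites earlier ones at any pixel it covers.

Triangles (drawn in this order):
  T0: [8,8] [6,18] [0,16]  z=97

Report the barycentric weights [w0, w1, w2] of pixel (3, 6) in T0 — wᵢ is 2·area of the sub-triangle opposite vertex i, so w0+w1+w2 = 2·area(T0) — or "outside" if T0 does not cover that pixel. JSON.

T0:
  2·area = 64
  edge (8, 8)→(6, 18): d=(-2,10) inclusive
  edge (6, 18)→(0, 16): d=(-6,-2) inclusive
  edge (0, 16)→(8, 8): d=(8,-8) inclusive
    (4,1)@(9, 3): e=[0,96,-32] → .  [on edge]
    (4,3)@(9, 7): e=[-8,72,0] → .  [on edge]
    (3,4)@(7, 9): e=[8,56,0] → X  [on edge]
    (4,4)@(9, 9): e=[-12,60,16] → .
    (2,5)@(5, 11): e=[24,40,0] → X  [on edge]
    (4,5)@(9, 11): e=[-16,48,32] → .
    (1,6)@(3, 13): e=[40,24,0] → X  [on edge]
    (3,6)@(7, 13): e=[0,32,32] → X  [on edge]
    (4,6)@(9, 13): e=[-20,36,48] → .
    (0,7)@(1, 15): e=[56,8,0] → X  [on edge]
    (3,7)@(7, 15): e=[-4,20,48] → .
    (0,8)@(1, 17): e=[52,-4,16] → .
    (1,8)@(3, 17): e=[32,0,32] → X  [on edge]
  covered (11 px):
    . . . . .
    . . . . .
    . . . . .
    . . . . .
    . . . X .
    . . X X .
    . X X X .
    X X X . .
    . X X . .

Answer: [32,32,0]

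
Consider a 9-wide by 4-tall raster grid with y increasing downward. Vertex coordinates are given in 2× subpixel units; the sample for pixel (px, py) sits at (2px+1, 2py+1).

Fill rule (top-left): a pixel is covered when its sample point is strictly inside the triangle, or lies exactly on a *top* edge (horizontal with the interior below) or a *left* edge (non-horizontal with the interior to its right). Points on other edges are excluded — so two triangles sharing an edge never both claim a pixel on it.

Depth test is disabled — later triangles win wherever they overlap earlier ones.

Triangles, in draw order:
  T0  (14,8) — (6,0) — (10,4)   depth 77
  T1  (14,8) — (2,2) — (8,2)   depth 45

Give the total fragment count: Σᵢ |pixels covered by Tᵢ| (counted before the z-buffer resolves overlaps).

T0:
  degenerate (2·area = 0) — covers nothing
T1:
  2·area = 36
  edge (14, 8)→(2, 2): d=(-12,-6) top-left  bias=+0
  edge (2, 2)→(8, 2): d=(6,0) top-left  bias=+0
  edge (8, 2)→(14, 8): d=(6,6) right/bottom  bias=-1
    (3,0)@(7, 1): e=[42,-6,0] → .  [on edge]
    (2,1)@(5, 3): e=[6,6,24] → X
    (3,1)@(7, 3): e=[18,6,12] → X
    (4,1)@(9, 3): e=[30,6,0] → .  [on edge]
    (2,2)@(5, 5): e=[-18,18,36] → .
    (3,2)@(7, 5): e=[-6,18,24] → .
    (4,2)@(9, 5): e=[6,18,12] → X
    (5,2)@(11, 5): e=[18,18,0] → .  [on edge]
    (4,3)@(9, 7): e=[-18,30,24] → .
    (6,3)@(13, 7): e=[6,30,0] → .  [on edge]
  covered (3 px):
    . . . . . . . . .
    . . X X . . . . .
    . . . . X . . . .
    . . . . . . . . .

Result: 3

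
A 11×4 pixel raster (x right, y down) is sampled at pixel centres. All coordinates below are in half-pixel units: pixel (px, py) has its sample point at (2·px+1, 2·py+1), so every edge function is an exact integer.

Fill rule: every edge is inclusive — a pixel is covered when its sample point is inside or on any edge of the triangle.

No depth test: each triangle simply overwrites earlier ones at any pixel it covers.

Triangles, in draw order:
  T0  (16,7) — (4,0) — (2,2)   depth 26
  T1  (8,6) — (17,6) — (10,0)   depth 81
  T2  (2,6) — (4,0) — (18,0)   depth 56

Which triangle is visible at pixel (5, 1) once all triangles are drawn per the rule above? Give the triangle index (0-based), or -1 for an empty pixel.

T0:
  2·area = 38  (B↔C swapped to make it positive)
  edge (16, 7)→(2, 2): d=(-14,-5) inclusive
  edge (2, 2)→(4, 0): d=(2,-2) inclusive
  edge (4, 0)→(16, 7): d=(12,7) inclusive
    (1,0)@(3, 1): e=[19,0,19] → █  [on edge]
    (2,0)@(5, 1): e=[29,4,5] → █
    (3,0)@(7, 1): e=[39,8,-9] → ·
    (0,1)@(1, 3): e=[-19,0,57] → ·  [on edge]
    (1,1)@(3, 3): e=[-9,4,43] → ·
    (2,1)@(5, 3): e=[1,8,29] → █
    (3,1)@(7, 3): e=[11,12,15] → █
    (4,1)@(9, 3): e=[21,16,1] → █
    (5,1)@(11, 3): e=[31,20,-13] → ·
    (2,2)@(5, 5): e=[-27,12,53] → ·
    (3,2)@(7, 5): e=[-17,16,39] → ·
    (4,2)@(9, 5): e=[-7,20,25] → ·
  covered (6 px):
    · █ █ · · · · · · · ·
    · · █ █ █ · · · · · ·
    · · · · · █ · · · · ·
    · · · · · · · · · · ·
T1:
  2·area = 54  (B↔C swapped to make it positive)
  edge (8, 6)→(10, 0): d=(2,-6) inclusive
  edge (10, 0)→(17, 6): d=(7,6) inclusive
  edge (17, 6)→(8, 6): d=(-9,0) inclusive
    (5,0)@(11, 1): e=[8,1,45] → █
    (6,0)@(13, 1): e=[20,-11,45] → ·
    (4,1)@(9, 3): e=[0,27,27] → █  [on edge]
    (6,1)@(13, 3): e=[24,3,27] → █
    (7,1)@(15, 3): e=[36,-9,27] → ·
    (4,2)@(9, 5): e=[4,41,9] → █
    (7,2)@(15, 5): e=[40,5,9] → █
    (8,2)@(17, 5): e=[52,-7,9] → ·
    (4,3)@(9, 7): e=[8,55,-9] → ·
    (5,3)@(11, 7): e=[20,43,-9] → ·
    (6,3)@(13, 7): e=[32,31,-9] → ·
    (7,3)@(15, 7): e=[44,19,-9] → ·
  covered (8 px):
    · · · · · █ · · · · ·
    · · · · █ █ █ · · · ·
    · · · · █ █ █ █ · · ·
    · · · · · · · · · · ·
T2:
  2·area = 84
  edge (2, 6)→(4, 0): d=(2,-6) inclusive
  edge (4, 0)→(18, 0): d=(14,0) inclusive
  edge (18, 0)→(2, 6): d=(-16,6) inclusive
    (2,0)@(5, 1): e=[8,14,62] → █
    (3,0)@(7, 1): e=[20,14,50] → █
    (4,0)@(9, 1): e=[32,14,38] → █
    (5,0)@(11, 1): e=[44,14,26] → █
    (6,0)@(13, 1): e=[56,14,14] → █
    (7,0)@(15, 1): e=[68,14,2] → █
    (8,0)@(17, 1): e=[80,14,-10] → ·
    (1,1)@(3, 3): e=[0,42,42] → █  [on edge]
    (5,1)@(11, 3): e=[48,42,-6] → ·
    (6,1)@(13, 3): e=[60,42,-18] → ·
    (7,1)@(15, 3): e=[72,42,-30] → ·
    (1,2)@(3, 5): e=[4,70,10] → █
  covered (11 px):
    · · █ █ █ █ █ █ · · ·
    · █ █ █ █ · · · · · ·
    · █ · · · · · · · · ·
    · · · · · · · · · · ·

Z-buffer (winner per pixel, '.' = empty):
  . 0 2 2 2 2 2 2 . . .
  . 2 2 2 2 1 1 . . . .
  . 2 . . 1 1 1 1 . . .
  . . . . . . . . . . .

Final: 1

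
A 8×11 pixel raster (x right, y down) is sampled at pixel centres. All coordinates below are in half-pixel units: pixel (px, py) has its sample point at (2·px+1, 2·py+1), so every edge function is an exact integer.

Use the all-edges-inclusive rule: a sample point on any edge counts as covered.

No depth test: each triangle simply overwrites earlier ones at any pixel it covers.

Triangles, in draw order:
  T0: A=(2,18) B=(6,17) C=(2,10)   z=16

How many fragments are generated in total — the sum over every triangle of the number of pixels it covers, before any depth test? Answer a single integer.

T0:
  2·area = 32  (B↔C swapped to make it positive)
  edge (2, 18)→(2, 10): d=(0,-8) inclusive
  edge (2, 10)→(6, 17): d=(4,7) inclusive
  edge (6, 17)→(2, 18): d=(-4,1) inclusive
    (1,6)@(3, 13): e=[8,5,19] → █
    (2,6)@(5, 13): e=[24,-9,17] → ·
    (1,7)@(3, 15): e=[8,13,11] → █
    (2,7)@(5, 15): e=[24,-1,9] → ·
    (1,8)@(3, 17): e=[8,21,3] → █
    (2,8)@(5, 17): e=[24,7,1] → █
    (3,8)@(7, 17): e=[40,-7,-1] → ·
    (1,9)@(3, 19): e=[8,29,-5] → ·
    (2,9)@(5, 19): e=[24,15,-7] → ·
  covered (4 px):
    · · · · · · · ·
    · · · · · · · ·
    · · · · · · · ·
    · · · · · · · ·
    · · · · · · · ·
    · · · · · · · ·
    · █ · · · · · ·
    · █ · · · · · ·
    · █ █ · · · · ·
    · · · · · · · ·
    · · · · · · · ·

Final: 4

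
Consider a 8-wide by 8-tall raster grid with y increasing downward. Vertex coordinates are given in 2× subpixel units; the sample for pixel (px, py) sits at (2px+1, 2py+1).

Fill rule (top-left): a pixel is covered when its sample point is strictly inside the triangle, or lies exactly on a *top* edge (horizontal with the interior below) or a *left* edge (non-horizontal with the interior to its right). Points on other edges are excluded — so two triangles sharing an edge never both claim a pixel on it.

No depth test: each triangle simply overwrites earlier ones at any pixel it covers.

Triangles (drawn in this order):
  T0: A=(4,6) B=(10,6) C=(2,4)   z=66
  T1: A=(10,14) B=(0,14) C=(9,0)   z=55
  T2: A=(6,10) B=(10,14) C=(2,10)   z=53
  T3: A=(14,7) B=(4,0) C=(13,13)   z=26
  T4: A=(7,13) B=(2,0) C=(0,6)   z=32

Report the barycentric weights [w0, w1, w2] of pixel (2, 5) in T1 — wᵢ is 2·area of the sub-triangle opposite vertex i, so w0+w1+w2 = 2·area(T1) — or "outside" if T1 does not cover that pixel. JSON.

T0:
  2·area = 12  (B↔C swapped to make it positive)
  edge (4, 6)→(2, 4): d=(-2,-2) top-left  bias=+0
  edge (2, 4)→(10, 6): d=(8,2) right/bottom  bias=-1
  edge (10, 6)→(4, 6): d=(-6,0) right/bottom  bias=-1
    (0,1)@(1, 3): e=[0,-6,18] → ·  [on edge]
    (1,2)@(3, 5): e=[0,6,6] → #  [on edge]
    (2,2)@(5, 5): e=[4,2,6] → #
    (3,2)@(7, 5): e=[8,-2,6] → ·
    (1,3)@(3, 7): e=[-4,22,-6] → ·
    (2,3)@(5, 7): e=[0,18,-6] → ·  [on edge]
    (3,4)@(7, 9): e=[0,30,-18] → ·  [on edge]
    (4,5)@(9, 11): e=[0,42,-30] → ·  [on edge]
    (5,6)@(11, 13): e=[0,54,-42] → ·  [on edge]
    (6,7)@(13, 15): e=[0,66,-54] → ·  [on edge]
  covered (2 px):
    · · · · · · · ·
    · · · · · · · ·
    · # # · · · · ·
    · · · · · · · ·
    · · · · · · · ·
    · · · · · · · ·
    · · · · · · · ·
    · · · · · · · ·
T1:
  2·area = 140
  edge (10, 14)→(0, 14): d=(-10,0) right/bottom  bias=-1
  edge (0, 14)→(9, 0): d=(9,-14) top-left  bias=+0
  edge (9, 0)→(10, 14): d=(1,14) right/bottom  bias=-1
    (4,0)@(9, 1): e=[130,9,1] → #
    (5,0)@(11, 1): e=[130,37,-27] → ·
    (4,1)@(9, 3): e=[110,27,3] → #
    (5,1)@(11, 3): e=[110,55,-25] → ·
    (3,2)@(7, 5): e=[90,17,33] → #
    (5,2)@(11, 5): e=[90,73,-23] → ·
    (2,3)@(5, 7): e=[70,7,63] → #
    (5,3)@(11, 7): e=[70,91,-21] → ·
    (2,4)@(5, 9): e=[50,25,65] → #
    (5,4)@(11, 9): e=[50,109,-19] → ·
    (1,5)@(3, 11): e=[30,15,95] → #
    (5,5)@(11, 11): e=[30,127,-17] → ·
  covered (19 px):
    · · · · # · · ·
    · · · · # · · ·
    · · · # # · · ·
    · · # # # · · ·
    · · # # # · · ·
    · # # # # · · ·
    # # # # # · · ·
    · · · · · · · ·
T2:
  2·area = 16
  edge (6, 10)→(10, 14): d=(4,4) right/bottom  bias=-1
  edge (10, 14)→(2, 10): d=(-8,-4) top-left  bias=+0
  edge (2, 10)→(6, 10): d=(4,0) top-left  bias=+0
    (0,2)@(1, 5): e=[0,36,-20] → ·  [on edge]
    (1,3)@(3, 7): e=[0,28,-12] → ·  [on edge]
    (2,4)@(5, 9): e=[0,20,-4] → ·  [on edge]
    (2,5)@(5, 11): e=[8,4,4] → #
    (3,5)@(7, 11): e=[0,12,4] → ·  [on edge]
    (2,6)@(5, 13): e=[16,-12,12] → ·
    (4,6)@(9, 13): e=[0,4,12] → ·  [on edge]
    (5,7)@(11, 15): e=[0,-4,20] → ·  [on edge]
  covered (1 px):
    · · · · · · · ·
    · · · · · · · ·
    · · · · · · · ·
    · · · · · · · ·
    · · · · · · · ·
    · · # · · · · ·
    · · · · · · · ·
    · · · · · · · ·
T3:
  2·area = 67  (B↔C swapped to make it positive)
  edge (14, 7)→(13, 13): d=(-1,6) right/bottom  bias=-1
  edge (13, 13)→(4, 0): d=(-9,-13) top-left  bias=+0
  edge (4, 0)→(14, 7): d=(10,7) right/bottom  bias=-1
    (2,0)@(5, 1): e=[60,4,3] → #
    (3,0)@(7, 1): e=[48,30,-11] → ·
    (7,0)@(15, 1): e=[0,134,-67] → ·  [on edge]
    (2,1)@(5, 3): e=[58,-14,23] → ·
    (3,1)@(7, 3): e=[46,12,9] → #
    (4,1)@(9, 3): e=[34,38,-5] → ·
    (3,2)@(7, 5): e=[44,-6,29] → ·
    (4,2)@(9, 5): e=[32,20,15] → #
    (5,2)@(11, 5): e=[20,46,1] → #
    (6,2)@(13, 5): e=[8,72,-13] → ·
    (4,3)@(9, 7): e=[30,2,35] → #
    (6,3)@(13, 7): e=[6,54,7] → #
    (6,6)@(13, 13): e=[0,0,67] → ·  [on edge]
  covered (10 px):
    · · # · · · · ·
    · · · # · · · ·
    · · · · # # · ·
    · · · · # # # ·
    · · · · · # # ·
    · · · · · · # ·
    · · · · · · · ·
    · · · · · · · ·
T4:
  2·area = 56  (B↔C swapped to make it positive)
  edge (7, 13)→(0, 6): d=(-7,-7) top-left  bias=+0
  edge (0, 6)→(2, 0): d=(2,-6) top-left  bias=+0
  edge (2, 0)→(7, 13): d=(5,13) right/bottom  bias=-1
    (0,1)@(1, 3): e=[28,0,28] → #  [on edge]
    (1,1)@(3, 3): e=[42,12,2] → #
    (2,1)@(5, 3): e=[56,24,-24] → ·
    (0,2)@(1, 5): e=[14,4,38] → #
    (2,2)@(5, 5): e=[42,28,-14] → ·
    (0,3)@(1, 7): e=[0,8,48] → #  [on edge]
    (2,3)@(5, 7): e=[28,32,-4] → ·
    (0,4)@(1, 9): e=[-14,12,58] → ·
    (1,4)@(3, 9): e=[0,24,32] → #  [on edge]
    (2,4)@(5, 9): e=[14,36,6] → #
    (3,4)@(7, 9): e=[28,48,-20] → ·
    (1,5)@(3, 11): e=[-14,28,42] → ·
    (2,5)@(5, 11): e=[0,40,16] → #  [on edge]
    (3,6)@(7, 13): e=[0,56,0] → ·  [on edge]
    (4,7)@(9, 15): e=[0,72,-16] → ·  [on edge]
  covered (9 px):
    · · · · · · · ·
    # # · · · · · ·
    # # · · · · · ·
    # # · · · · · ·
    · # # · · · · ·
    · · # · · · · ·
    · · · · · · · ·
    · · · · · · · ·

Final: [43,67,30]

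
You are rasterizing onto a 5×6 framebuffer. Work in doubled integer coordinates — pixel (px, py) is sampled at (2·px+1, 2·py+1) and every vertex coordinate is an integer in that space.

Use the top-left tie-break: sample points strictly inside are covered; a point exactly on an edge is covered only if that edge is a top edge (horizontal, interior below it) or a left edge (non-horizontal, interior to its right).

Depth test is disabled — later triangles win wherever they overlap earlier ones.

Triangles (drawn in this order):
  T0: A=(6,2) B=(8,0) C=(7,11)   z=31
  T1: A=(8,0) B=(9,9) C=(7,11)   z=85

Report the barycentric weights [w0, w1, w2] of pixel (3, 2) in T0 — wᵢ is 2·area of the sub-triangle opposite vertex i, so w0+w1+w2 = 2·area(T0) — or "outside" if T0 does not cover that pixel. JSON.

T0:
  2·area = 20
  edge (6, 2)→(8, 0): d=(2,-2) top-left  bias=+0
  edge (8, 0)→(7, 11): d=(-1,11) right/bottom  bias=-1
  edge (7, 11)→(6, 2): d=(-1,-9) top-left  bias=+0
    (3,0)@(7, 1): e=[0,10,10] → █  [on edge]
    (4,0)@(9, 1): e=[4,-12,28] → ·
    (2,1)@(5, 3): e=[0,30,-10] → ·  [on edge]
    (3,1)@(7, 3): e=[4,8,8] → █
    (4,1)@(9, 3): e=[8,-14,26] → ·
    (1,2)@(3, 5): e=[0,50,-30] → ·  [on edge]
    (3,2)@(7, 5): e=[8,6,6] → █
    (4,2)@(9, 5): e=[12,-16,24] → ·
    (0,3)@(1, 7): e=[0,70,-50] → ·  [on edge]
    (3,3)@(7, 7): e=[12,4,4] → █
    (4,3)@(9, 7): e=[16,-18,22] → ·
    (3,4)@(7, 9): e=[16,2,2] → █
    (3,5)@(7, 11): e=[20,0,0] → ·  [on edge]
  covered (5 px):
    · · · █ ·
    · · · █ ·
    · · · █ ·
    · · · █ ·
    · · · █ ·
    · · · · ·
T1:
  2·area = 20
  edge (8, 0)→(9, 9): d=(1,9) right/bottom  bias=-1
  edge (9, 9)→(7, 11): d=(-2,2) right/bottom  bias=-1
  edge (7, 11)→(8, 0): d=(1,-11) top-left  bias=+0
    (4,4)@(9, 9): e=[0,0,20] → ·  [on edge]
    (3,5)@(7, 11): e=[20,0,0] → ·  [on edge]
  covered (0 px):
    · · · · ·
    · · · · ·
    · · · · ·
    · · · · ·
    · · · · ·
    · · · · ·

Final: [6,6,8]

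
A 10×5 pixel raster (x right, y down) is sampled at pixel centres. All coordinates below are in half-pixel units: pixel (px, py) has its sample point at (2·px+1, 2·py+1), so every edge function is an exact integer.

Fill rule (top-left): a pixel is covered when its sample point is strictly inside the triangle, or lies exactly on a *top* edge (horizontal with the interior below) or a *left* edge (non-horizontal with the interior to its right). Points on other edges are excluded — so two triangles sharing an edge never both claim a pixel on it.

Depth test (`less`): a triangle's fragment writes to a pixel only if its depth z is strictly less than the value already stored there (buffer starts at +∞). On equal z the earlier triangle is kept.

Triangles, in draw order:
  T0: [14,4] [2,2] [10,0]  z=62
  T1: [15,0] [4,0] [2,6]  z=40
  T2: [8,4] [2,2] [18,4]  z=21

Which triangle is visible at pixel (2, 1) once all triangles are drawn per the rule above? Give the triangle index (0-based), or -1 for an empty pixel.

T0:
  2·area = 40
  edge (14, 4)→(2, 2): d=(-12,-2) top-left  bias=+0
  edge (2, 2)→(10, 0): d=(8,-2) top-left  bias=+0
  edge (10, 0)→(14, 4): d=(4,4) right/bottom  bias=-1
    (3,0)@(7, 1): e=[22,2,16] → #
    (4,0)@(9, 1): e=[26,6,8] → #
    (5,0)@(11, 1): e=[30,10,0] → ·  [on edge]
    (3,1)@(7, 3): e=[-2,18,24] → ·
    (4,1)@(9, 3): e=[2,22,16] → #
    (5,1)@(11, 3): e=[6,26,8] → #
    (6,1)@(13, 3): e=[10,30,0] → ·  [on edge]
    (4,2)@(9, 5): e=[-22,38,24] → ·
    (5,2)@(11, 5): e=[-18,42,16] → ·
    (7,2)@(15, 5): e=[-10,50,0] → ·  [on edge]
    (8,3)@(17, 7): e=[-30,70,0] → ·  [on edge]
    (9,4)@(19, 9): e=[-50,90,0] → ·  [on edge]
  covered (4 px):
    · · · # # · · · · ·
    · · · · # # · · · ·
    · · · · · · · · · ·
    · · · · · · · · · ·
    · · · · · · · · · ·
T1:
  2·area = 66  (B↔C swapped to make it positive)
  edge (15, 0)→(2, 6): d=(-13,6) right/bottom  bias=-1
  edge (2, 6)→(4, 0): d=(2,-6) top-left  bias=+0
  edge (4, 0)→(15, 0): d=(11,0) top-left  bias=+0
    (2,0)@(5, 1): e=[47,8,11] → #
    (3,0)@(7, 1): e=[35,20,11] → #
    (4,0)@(9, 1): e=[23,32,11] → #
    (5,0)@(11, 1): e=[11,44,11] → #
    (6,0)@(13, 1): e=[-1,56,11] → ·
    (1,1)@(3, 3): e=[33,0,33] → #  [on edge]
    (4,1)@(9, 3): e=[-3,36,33] → ·
    (5,1)@(11, 3): e=[-15,48,33] → ·
    (1,2)@(3, 5): e=[7,4,55] → #
    (2,2)@(5, 5): e=[-5,16,55] → ·
    (3,2)@(7, 5): e=[-17,28,55] → ·
    (1,3)@(3, 7): e=[-19,8,77] → ·
    (0,4)@(1, 9): e=[-33,0,99] → ·  [on edge]
  covered (8 px):
    · · # # # # · · · ·
    · # # # · · · · · ·
    · # · · · · · · · ·
    · · · · · · · · · ·
    · · · · · · · · · ·
T2:
  2·area = 20
  edge (8, 4)→(2, 2): d=(-6,-2) top-left  bias=+0
  edge (2, 2)→(18, 4): d=(16,2) right/bottom  bias=-1
  edge (18, 4)→(8, 4): d=(-10,0) right/bottom  bias=-1
    (2,1)@(5, 3): e=[0,10,10] → #  [on edge]
    (3,1)@(7, 3): e=[4,6,10] → #
    (4,1)@(9, 3): e=[8,2,10] → #
    (5,1)@(11, 3): e=[12,-2,10] → ·
    (2,2)@(5, 5): e=[-12,42,-10] → ·
    (3,2)@(7, 5): e=[-8,38,-10] → ·
    (4,2)@(9, 5): e=[-4,34,-10] → ·
    (5,2)@(11, 5): e=[0,30,-10] → ·  [on edge]
    (8,3)@(17, 7): e=[0,50,-30] → ·  [on edge]
  covered (3 px):
    · · · · · · · · · ·
    · · # # # · · · · ·
    · · · · · · · · · ·
    · · · · · · · · · ·
    · · · · · · · · · ·

Z-buffer (winner per pixel, '.' = empty):
  . . 1 1 1 1 . . . .
  . 1 2 2 2 0 . . . .
  . 1 . . . . . . . .
  . . . . . . . . . .
  . . . . . . . . . .

Result: 2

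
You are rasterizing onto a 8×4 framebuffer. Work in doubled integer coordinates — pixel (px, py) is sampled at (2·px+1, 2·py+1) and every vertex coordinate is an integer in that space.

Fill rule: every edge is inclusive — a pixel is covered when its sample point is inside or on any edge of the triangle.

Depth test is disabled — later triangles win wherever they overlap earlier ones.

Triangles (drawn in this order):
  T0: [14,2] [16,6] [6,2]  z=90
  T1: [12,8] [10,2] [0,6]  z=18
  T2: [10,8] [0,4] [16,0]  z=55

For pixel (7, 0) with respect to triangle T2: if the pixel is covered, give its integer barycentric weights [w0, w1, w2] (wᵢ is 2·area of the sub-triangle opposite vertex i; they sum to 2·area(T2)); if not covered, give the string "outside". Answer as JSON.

T0:
  2·area = 32
  edge (14, 2)→(16, 6): d=(2,4) inclusive
  edge (16, 6)→(6, 2): d=(-10,-4) inclusive
  edge (6, 2)→(14, 2): d=(8,0) inclusive
    (4,1)@(9, 3): e=[22,2,8] → █
    (5,1)@(11, 3): e=[14,10,8] → █
    (6,1)@(13, 3): e=[6,18,8] → █
    (7,1)@(15, 3): e=[-2,26,8] → ·
    (4,2)@(9, 5): e=[26,-18,24] → ·
    (5,2)@(11, 5): e=[18,-10,24] → ·
    (6,2)@(13, 5): e=[10,-2,24] → ·
    (7,2)@(15, 5): e=[2,6,24] → █
    (7,3)@(15, 7): e=[6,-14,40] → ·
  covered (4 px):
    · · · · · · · ·
    · · · · █ █ █ ·
    · · · · · · · █
    · · · · · · · ·
T1:
  2·area = 68  (B↔C swapped to make it positive)
  edge (12, 8)→(0, 6): d=(-12,-2) inclusive
  edge (0, 6)→(10, 2): d=(10,-4) inclusive
  edge (10, 2)→(12, 8): d=(2,6) inclusive
    (4,1)@(9, 3): e=[54,6,8] → █
    (5,1)@(11, 3): e=[58,14,-4] → ·
    (1,2)@(3, 5): e=[18,2,48] → █
    (2,2)@(5, 5): e=[22,10,36] → █
    (3,2)@(7, 5): e=[26,18,24] → █
    (5,2)@(11, 5): e=[34,34,0] → █  [on edge]
    (6,2)@(13, 5): e=[38,42,-12] → ·
    (1,3)@(3, 7): e=[-6,22,52] → ·
    (2,3)@(5, 7): e=[-2,30,40] → ·
    (3,3)@(7, 7): e=[2,38,28] → █
    (6,3)@(13, 7): e=[14,62,-8] → ·
  covered (9 px):
    · · · · · · · ·
    · · · · █ · · ·
    · █ █ █ █ █ · ·
    · · · █ █ █ · ·
T2:
  2·area = 104
  edge (10, 8)→(0, 4): d=(-10,-4) inclusive
  edge (0, 4)→(16, 0): d=(16,-4) inclusive
  edge (16, 0)→(10, 8): d=(-6,8) inclusive
    (6,0)@(13, 1): e=[82,4,18] → █
    (7,0)@(15, 1): e=[90,12,2] → █
    (2,1)@(5, 3): e=[30,4,70] → █
    (3,1)@(7, 3): e=[38,12,54] → █
    (4,1)@(9, 3): e=[46,20,38] → █
    (5,1)@(11, 3): e=[54,28,22] → █
    (7,1)@(15, 3): e=[70,44,-10] → ·
    (1,2)@(3, 5): e=[2,28,74] → █
    (6,2)@(13, 5): e=[42,68,-6] → ·
    (1,3)@(3, 7): e=[-18,60,62] → ·
    (2,3)@(5, 7): e=[-10,68,46] → ·
    (3,3)@(7, 7): e=[-2,76,30] → ·
  covered (13 px):
    · · · · · · █ █
    · · █ █ █ █ █ ·
    · █ █ █ █ █ · ·
    · · · · █ · · ·

Answer: [12,2,90]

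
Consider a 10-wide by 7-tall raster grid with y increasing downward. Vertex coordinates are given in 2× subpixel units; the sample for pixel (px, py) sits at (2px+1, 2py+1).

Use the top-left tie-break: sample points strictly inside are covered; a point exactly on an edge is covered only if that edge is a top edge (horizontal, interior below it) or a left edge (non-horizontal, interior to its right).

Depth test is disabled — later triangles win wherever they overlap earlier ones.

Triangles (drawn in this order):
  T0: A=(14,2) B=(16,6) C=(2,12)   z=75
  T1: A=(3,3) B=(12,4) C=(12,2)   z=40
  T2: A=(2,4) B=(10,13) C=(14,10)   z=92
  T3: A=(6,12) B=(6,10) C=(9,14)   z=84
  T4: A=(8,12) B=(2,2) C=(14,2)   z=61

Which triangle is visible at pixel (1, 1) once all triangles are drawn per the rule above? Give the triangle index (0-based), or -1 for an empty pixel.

T0:
  2·area = 68
  edge (14, 2)→(16, 6): d=(2,4) right/bottom  bias=-1
  edge (16, 6)→(2, 12): d=(-14,6) right/bottom  bias=-1
  edge (2, 12)→(14, 2): d=(12,-10) top-left  bias=+0
    (6,1)@(13, 3): e=[6,60,2] → #
    (7,1)@(15, 3): e=[-2,48,22] → ·
    (5,2)@(11, 5): e=[18,44,6] → #
    (7,2)@(15, 5): e=[2,20,46] → #
    (8,2)@(17, 5): e=[-6,8,66] → ·
    (4,3)@(9, 7): e=[30,28,10] → #
    (7,3)@(15, 7): e=[6,-8,70] → ·
    (3,4)@(7, 9): e=[42,12,14] → #
    (4,4)@(9, 9): e=[34,0,34] → ·  [on edge]
    (5,4)@(11, 9): e=[26,-12,54] → ·
    (6,4)@(13, 9): e=[18,-24,74] → ·
    (3,5)@(7, 11): e=[46,-16,38] → ·
  covered (8 px):
    · · · · · · · · · ·
    · · · · · · # · · ·
    · · · · · # # # · ·
    · · · · # # # · · ·
    · · · # · · · · · ·
    · · · · · · · · · ·
    · · · · · · · · · ·
T1:
  2·area = 18  (B↔C swapped to make it positive)
  edge (3, 3)→(12, 2): d=(9,-1) top-left  bias=+0
  edge (12, 2)→(12, 4): d=(0,2) right/bottom  bias=-1
  edge (12, 4)→(3, 3): d=(-9,-1) top-left  bias=+0
    (1,1)@(3, 3): e=[0,18,0] → #  [on edge]
    (2,1)@(5, 3): e=[2,14,2] → #
    (3,1)@(7, 3): e=[4,10,4] → #
    (4,1)@(9, 3): e=[6,6,6] → #
    (5,1)@(11, 3): e=[8,2,8] → #
    (6,1)@(13, 3): e=[10,-2,10] → ·
    (1,2)@(3, 5): e=[18,18,-18] → ·
    (2,2)@(5, 5): e=[20,14,-16] → ·
    (3,2)@(7, 5): e=[22,10,-14] → ·
    (4,2)@(9, 5): e=[24,6,-12] → ·
    (5,2)@(11, 5): e=[26,2,-10] → ·
  covered (5 px):
    · · · · · · · · · ·
    · # # # # # · · · ·
    · · · · · · · · · ·
    · · · · · · · · · ·
    · · · · · · · · · ·
    · · · · · · · · · ·
    · · · · · · · · · ·
T2:
  2·area = 60  (B↔C swapped to make it positive)
  edge (2, 4)→(14, 10): d=(12,6) right/bottom  bias=-1
  edge (14, 10)→(10, 13): d=(-4,3) right/bottom  bias=-1
  edge (10, 13)→(2, 4): d=(-8,-9) top-left  bias=+0
    (1,2)@(3, 5): e=[6,53,1] → #
    (2,2)@(5, 5): e=[-6,47,19] → ·
    (1,3)@(3, 7): e=[30,45,-15] → ·
    (2,3)@(5, 7): e=[18,39,3] → #
    (3,3)@(7, 7): e=[6,33,21] → #
    (4,3)@(9, 7): e=[-6,27,39] → ·
    (2,4)@(5, 9): e=[42,31,-13] → ·
    (3,4)@(7, 9): e=[30,25,5] → #
    (4,4)@(9, 9): e=[18,19,23] → #
    (5,4)@(11, 9): e=[6,13,41] → #
    (6,4)@(13, 9): e=[-6,7,59] → ·
    (3,5)@(7, 11): e=[54,17,-11] → ·
  covered (8 px):
    · · · · · · · · · ·
    · · · · · · · · · ·
    · # · · · · · · · ·
    · · # # · · · · · ·
    · · · # # # · · · ·
    · · · · # # · · · ·
    · · · · · · · · · ·
T3:
  2·area = 6
  edge (6, 12)→(6, 10): d=(0,-2) top-left  bias=+0
  edge (6, 10)→(9, 14): d=(3,4) right/bottom  bias=-1
  edge (9, 14)→(6, 12): d=(-3,-2) top-left  bias=+0
  covered (0 px):
    · · · · · · · · · ·
    · · · · · · · · · ·
    · · · · · · · · · ·
    · · · · · · · · · ·
    · · · · · · · · · ·
    · · · · · · · · · ·
    · · · · · · · · · ·
T4:
  2·area = 120
  edge (8, 12)→(2, 2): d=(-6,-10) top-left  bias=+0
  edge (2, 2)→(14, 2): d=(12,0) top-left  bias=+0
  edge (14, 2)→(8, 12): d=(-6,10) right/bottom  bias=-1
    (1,1)@(3, 3): e=[4,12,104] → #
    (2,1)@(5, 3): e=[24,12,84] → #
    (3,1)@(7, 3): e=[44,12,64] → #
    (4,1)@(9, 3): e=[64,12,44] → #
    (5,1)@(11, 3): e=[84,12,24] → #
    (6,1)@(13, 3): e=[104,12,4] → #
    (7,1)@(15, 3): e=[124,12,-16] → ·
    (1,2)@(3, 5): e=[-8,36,92] → ·
    (2,2)@(5, 5): e=[12,36,72] → #
    (6,2)@(13, 5): e=[92,36,-8] → ·
    (2,3)@(5, 7): e=[0,60,60] → #  [on edge]
    (5,3)@(11, 7): e=[60,60,0] → ·  [on edge]
  covered (15 px):
    · · · · · · · · · ·
    · # # # # # # · · ·
    · · # # # # · · · ·
    · · # # # · · · · ·
    · · · # # · · · · ·
    · · · · · · · · · ·
    · · · · · · · · · ·

Z-buffer (winner per pixel, '.' = empty):
  . . . . . . . . . .
  . 4 4 4 4 4 4 . . .
  . 2 4 4 4 4 0 0 . .
  . . 4 4 4 0 0 . . .
  . . . 4 4 2 . . . .
  . . . . 2 2 . . . .
  . . . . . . . . . .

Answer: 4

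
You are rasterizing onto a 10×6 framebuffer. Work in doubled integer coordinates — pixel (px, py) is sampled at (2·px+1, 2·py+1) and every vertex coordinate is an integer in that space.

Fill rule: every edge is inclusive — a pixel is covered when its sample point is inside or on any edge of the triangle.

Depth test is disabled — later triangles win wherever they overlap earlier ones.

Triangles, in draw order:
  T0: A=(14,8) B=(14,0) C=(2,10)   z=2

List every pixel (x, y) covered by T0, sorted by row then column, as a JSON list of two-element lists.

T0:
  2·area = 96  (B↔C swapped to make it positive)
  edge (14, 8)→(2, 10): d=(-12,2) inclusive
  edge (2, 10)→(14, 0): d=(12,-10) inclusive
  edge (14, 0)→(14, 8): d=(0,8) inclusive
    (6,0)@(13, 1): e=[86,2,8] → #
    (7,0)@(15, 1): e=[82,22,-8] → ·
    (5,1)@(11, 3): e=[66,6,24] → #
    (7,1)@(15, 3): e=[58,46,-8] → ·
    (4,2)@(9, 5): e=[46,10,40] → #
    (7,2)@(15, 5): e=[34,70,-8] → ·
    (3,3)@(7, 7): e=[26,14,56] → #
    (7,3)@(15, 7): e=[10,94,-8] → ·
    (2,4)@(5, 9): e=[6,18,72] → #
    (4,4)@(9, 9): e=[-2,58,40] → ·
    (5,4)@(11, 9): e=[-6,78,24] → ·
    (6,4)@(13, 9): e=[-10,98,8] → ·
  covered (12 px):
    · · · · · · # · · ·
    · · · · · # # · · ·
    · · · · # # # · · ·
    · · · # # # # · · ·
    · · # # · · · · · ·
    · · · · · · · · · ·

Result: [[6,0],[5,1],[6,1],[4,2],[5,2],[6,2],[3,3],[4,3],[5,3],[6,3],[2,4],[3,4]]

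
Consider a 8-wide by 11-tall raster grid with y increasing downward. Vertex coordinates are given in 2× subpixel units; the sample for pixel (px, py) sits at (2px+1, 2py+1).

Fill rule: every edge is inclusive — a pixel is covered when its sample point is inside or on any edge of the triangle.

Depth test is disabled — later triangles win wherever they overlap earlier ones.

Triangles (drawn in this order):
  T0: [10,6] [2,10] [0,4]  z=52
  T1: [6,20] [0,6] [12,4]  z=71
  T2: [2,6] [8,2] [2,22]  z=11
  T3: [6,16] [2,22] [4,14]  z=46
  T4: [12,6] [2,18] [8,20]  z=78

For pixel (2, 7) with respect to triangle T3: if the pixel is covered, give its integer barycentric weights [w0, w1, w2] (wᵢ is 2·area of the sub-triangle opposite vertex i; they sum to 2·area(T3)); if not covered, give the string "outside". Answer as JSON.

T0:
  2·area = 56
  edge (10, 6)→(2, 10): d=(-8,4) inclusive
  edge (2, 10)→(0, 4): d=(-2,-6) inclusive
  edge (0, 4)→(10, 6): d=(10,2) inclusive
    (0,2)@(1, 5): e=[44,4,8] → █
    (1,2)@(3, 5): e=[36,16,4] → █
    (2,2)@(5, 5): e=[28,28,0] → █  [on edge]
    (3,2)@(7, 5): e=[20,40,-4] → ·
    (0,3)@(1, 7): e=[28,0,28] → █  [on edge]
    (3,3)@(7, 7): e=[4,36,16] → █
    (4,3)@(9, 7): e=[-4,48,12] → ·
    (7,3)@(15, 7): e=[-28,84,0] → ·  [on edge]
    (0,4)@(1, 9): e=[12,-4,48] → ·
    (1,4)@(3, 9): e=[4,8,44] → █
    (2,4)@(5, 9): e=[-4,20,40] → ·
    (3,4)@(7, 9): e=[-12,32,36] → ·
    (1,6)@(3, 13): e=[-28,0,84] → ·  [on edge]
    (2,9)@(5, 19): e=[-84,0,140] → ·  [on edge]
  covered (8 px):
    · · · · · · · ·
    · · · · · · · ·
    █ █ █ · · · · ·
    █ █ █ █ · · · ·
    · █ · · · · · ·
    · · · · · · · ·
    · · · · · · · ·
    · · · · · · · ·
    · · · · · · · ·
    · · · · · · · ·
    · · · · · · · ·
T1:
  2·area = 180
  edge (6, 20)→(0, 6): d=(-6,-14) inclusive
  edge (0, 6)→(12, 4): d=(12,-2) inclusive
  edge (12, 4)→(6, 20): d=(-6,16) inclusive
    (3,2)@(7, 5): e=[104,2,74] → █
    (4,2)@(9, 5): e=[132,6,42] → █
    (5,2)@(11, 5): e=[160,10,10] → █
    (6,2)@(13, 5): e=[188,14,-22] → ·
    (0,3)@(1, 7): e=[8,14,158] → █
    (1,3)@(3, 7): e=[36,18,126] → █
    (2,3)@(5, 7): e=[64,22,94] → █
    (5,3)@(11, 7): e=[148,34,-2] → ·
    (0,4)@(1, 9): e=[-4,38,146] → ·
    (1,4)@(3, 9): e=[24,42,114] → █
    (5,4)@(11, 9): e=[136,58,-14] → ·
    (1,5)@(3, 11): e=[12,66,102] → █
    (1,6)@(3, 13): e=[0,90,90] → █  [on edge]
  covered (23 px):
    · · · · · · · ·
    · · · · · · · ·
    · · · █ █ █ · ·
    █ █ █ █ █ · · ·
    · █ █ █ █ · · ·
    · █ █ █ █ · · ·
    · █ █ █ · · · ·
    · · █ █ · · · ·
    · · █ █ · · · ·
    · · · · · · · ·
    · · · · · · · ·
T2:
  2·area = 96
  edge (2, 6)→(8, 2): d=(6,-4) inclusive
  edge (8, 2)→(2, 22): d=(-6,20) inclusive
  edge (2, 22)→(2, 6): d=(0,-16) inclusive
    (3,1)@(7, 3): e=[2,14,80] → █
    (4,1)@(9, 3): e=[10,-26,112] → ·
    (2,2)@(5, 5): e=[6,42,48] → █
    (4,2)@(9, 5): e=[22,-38,112] → ·
    (1,3)@(3, 7): e=[10,70,16] → █
    (3,3)@(7, 7): e=[26,-10,80] → ·
    (1,4)@(3, 9): e=[22,58,16] → █
    (3,4)@(7, 9): e=[38,-22,80] → ·
    (1,5)@(3, 11): e=[34,46,16] → █
    (3,5)@(7, 11): e=[50,-34,80] → ·
    (1,6)@(3, 13): e=[46,34,16] → █
    (2,6)@(5, 13): e=[54,-6,48] → ·
  covered (12 px):
    · · · · · · · ·
    · · · █ · · · ·
    · · █ █ · · · ·
    · █ █ · · · · ·
    · █ █ · · · · ·
    · █ █ · · · · ·
    · █ · · · · · ·
    · █ · · · · · ·
    · █ · · · · · ·
    · · · · · · · ·
    · · · · · · · ·
T3:
  2·area = 20
  edge (6, 16)→(2, 22): d=(-4,6) inclusive
  edge (2, 22)→(4, 14): d=(2,-8) inclusive
  edge (4, 14)→(6, 16): d=(2,2) inclusive
    (0,5)@(1, 11): e=[50,-30,0] → ·  [on edge]
    (1,6)@(3, 13): e=[30,-10,0] → ·  [on edge]
    (2,7)@(5, 15): e=[10,10,0] → █  [on edge]
    (3,7)@(7, 15): e=[-2,26,-4] → ·
    (2,8)@(5, 17): e=[2,14,4] → █
    (3,8)@(7, 17): e=[-10,30,0] → ·  [on edge]
    (1,9)@(3, 19): e=[6,2,12] → █
    (2,9)@(5, 19): e=[-6,18,8] → ·
    (4,9)@(9, 19): e=[-30,50,0] → ·  [on edge]
    (1,10)@(3, 21): e=[-2,6,16] → ·
    (5,10)@(11, 21): e=[-50,70,0] → ·  [on edge]
  covered (3 px):
    · · · · · · · ·
    · · · · · · · ·
    · · · · · · · ·
    · · · · · · · ·
    · · · · · · · ·
    · · · · · · · ·
    · · · · · · · ·
    · · █ · · · · ·
    · · █ · · · · ·
    · █ · · · · · ·
    · · · · · · · ·
T4:
  2·area = 92  (B↔C swapped to make it positive)
  edge (12, 6)→(8, 20): d=(-4,14) inclusive
  edge (8, 20)→(2, 18): d=(-6,-2) inclusive
  edge (2, 18)→(12, 6): d=(10,-12) inclusive
    (5,4)@(11, 9): e=[2,72,18] → █
    (6,4)@(13, 9): e=[-26,76,42] → ·
    (4,5)@(9, 11): e=[22,56,14] → █
    (5,5)@(11, 11): e=[-6,60,38] → ·
    (3,6)@(7, 13): e=[42,40,10] → █
    (5,6)@(11, 13): e=[-14,48,58] → ·
    (2,7)@(5, 15): e=[62,24,6] → █
    (5,7)@(11, 15): e=[-22,36,78] → ·
    (1,8)@(3, 17): e=[82,8,2] → █
    (4,8)@(9, 17): e=[-2,20,74] → ·
    (1,9)@(3, 19): e=[74,-4,22] → ·
    (2,9)@(5, 19): e=[46,0,46] → █  [on edge]
    (5,10)@(11, 21): e=[-46,0,138] → ·  [on edge]
  covered (12 px):
    · · · · · · · ·
    · · · · · · · ·
    · · · · · · · ·
    · · · · · · · ·
    · · · · · █ · ·
    · · · · █ · · ·
    · · · █ █ · · ·
    · · █ █ █ · · ·
    · █ █ █ · · · ·
    · · █ █ · · · ·
    · · · · · · · ·

Answer: [10,0,10]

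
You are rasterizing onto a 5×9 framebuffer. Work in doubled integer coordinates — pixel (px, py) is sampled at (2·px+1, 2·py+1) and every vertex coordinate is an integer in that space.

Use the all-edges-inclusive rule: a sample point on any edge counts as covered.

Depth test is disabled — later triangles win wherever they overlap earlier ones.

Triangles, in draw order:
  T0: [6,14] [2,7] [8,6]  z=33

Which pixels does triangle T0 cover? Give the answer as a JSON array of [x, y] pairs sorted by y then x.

T0:
  2·area = 46
  edge (6, 14)→(2, 7): d=(-4,-7) inclusive
  edge (2, 7)→(8, 6): d=(6,-1) inclusive
  edge (8, 6)→(6, 14): d=(-2,8) inclusive
    (1,3)@(3, 7): e=[7,1,38] → X
    (2,3)@(5, 7): e=[21,3,22] → X
    (3,3)@(7, 7): e=[35,5,6] → X
    (4,3)@(9, 7): e=[49,7,-10] → .
    (1,4)@(3, 9): e=[-1,13,34] → .
    (2,4)@(5, 9): e=[13,15,18] → X
    (4,4)@(9, 9): e=[41,19,-14] → .
    (2,5)@(5, 11): e=[5,27,14] → X
    (3,5)@(7, 11): e=[19,29,-2] → .
    (2,6)@(5, 13): e=[-3,39,10] → .
  covered (6 px):
    . . . . .
    . . . . .
    . . . . .
    . X X X .
    . . X X .
    . . X . .
    . . . . .
    . . . . .
    . . . . .

Result: [[1,3],[2,3],[3,3],[2,4],[3,4],[2,5]]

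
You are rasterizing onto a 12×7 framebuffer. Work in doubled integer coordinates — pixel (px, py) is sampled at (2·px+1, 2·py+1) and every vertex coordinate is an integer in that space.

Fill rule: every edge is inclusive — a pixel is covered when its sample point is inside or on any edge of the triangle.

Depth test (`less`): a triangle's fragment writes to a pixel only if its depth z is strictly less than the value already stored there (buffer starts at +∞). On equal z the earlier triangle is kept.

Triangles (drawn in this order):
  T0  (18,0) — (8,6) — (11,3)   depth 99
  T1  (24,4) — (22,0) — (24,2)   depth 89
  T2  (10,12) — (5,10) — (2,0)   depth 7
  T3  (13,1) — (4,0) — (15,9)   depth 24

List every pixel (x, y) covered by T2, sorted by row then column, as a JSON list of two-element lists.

T0:
  2·area = 12
  edge (18, 0)→(8, 6): d=(-10,6) inclusive
  edge (8, 6)→(11, 3): d=(3,-3) inclusive
  edge (11, 3)→(18, 0): d=(7,-3) inclusive
    (6,0)@(13, 1): e=[20,0,-8] → ·  [on edge]
    (5,1)@(11, 3): e=[12,0,0] → █  [on edge]
    (6,1)@(13, 3): e=[0,6,6] → █  [on edge]
    (7,1)@(15, 3): e=[-12,12,12] → ·
    (4,2)@(9, 5): e=[4,0,8] → █  [on edge]
    (5,2)@(11, 5): e=[-8,6,14] → ·
    (6,2)@(13, 5): e=[-20,12,20] → ·
    (3,3)@(7, 7): e=[-4,0,16] → ·  [on edge]
    (4,3)@(9, 7): e=[-16,6,22] → ·
    (1,4)@(3, 9): e=[0,-6,18] → ·  [on edge]
    (2,4)@(5, 9): e=[-12,0,24] → ·  [on edge]
    (1,5)@(3, 11): e=[-20,0,32] → ·  [on edge]
    (0,6)@(1, 13): e=[-28,0,40] → ·  [on edge]
  covered (3 px):
    · · · · · · · · · · · ·
    · · · · · █ █ · · · · ·
    · · · · █ · · · · · · ·
    · · · · · · · · · · · ·
    · · · · · · · · · · · ·
    · · · · · · · · · · · ·
    · · · · · · · · · · · ·
T1:
  2·area = 4
  edge (24, 4)→(22, 0): d=(-2,-4) inclusive
  edge (22, 0)→(24, 2): d=(2,2) inclusive
  edge (24, 2)→(24, 4): d=(0,2) inclusive
    (11,0)@(23, 1): e=[2,0,2] → █  [on edge]
    (11,1)@(23, 3): e=[-2,4,2] → ·
  covered (1 px):
    · · · · · · · · · · · █
    · · · · · · · · · · · ·
    · · · · · · · · · · · ·
    · · · · · · · · · · · ·
    · · · · · · · · · · · ·
    · · · · · · · · · · · ·
    · · · · · · · · · · · ·
T2:
  2·area = 44
  edge (10, 12)→(5, 10): d=(-5,-2) inclusive
  edge (5, 10)→(2, 0): d=(-3,-10) inclusive
  edge (2, 0)→(10, 12): d=(8,12) inclusive
    (1,1)@(3, 3): e=[31,1,12] → █
    (2,1)@(5, 3): e=[35,21,-12] → ·
    (1,2)@(3, 5): e=[21,-5,28] → ·
    (2,2)@(5, 5): e=[25,15,4] → █
    (3,2)@(7, 5): e=[29,35,-20] → ·
    (2,3)@(5, 7): e=[15,9,20] → █
    (3,3)@(7, 7): e=[19,29,-4] → ·
    (2,4)@(5, 9): e=[5,3,36] → █
    (3,4)@(7, 9): e=[9,23,12] → █
    (4,4)@(9, 9): e=[13,43,-12] → ·
    (2,5)@(5, 11): e=[-5,-3,52] → ·
    (3,5)@(7, 11): e=[-1,17,28] → ·
  covered (6 px):
    · · · · · · · · · · · ·
    · █ · · · · · · · · · ·
    · · █ · · · · · · · · ·
    · · █ · · · · · · · · ·
    · · █ █ · · · · · · · ·
    · · · · █ · · · · · · ·
    · · · · · · · · · · · ·
T3:
  2·area = 70  (B↔C swapped to make it positive)
  edge (13, 1)→(15, 9): d=(2,8) inclusive
  edge (15, 9)→(4, 0): d=(-11,-9) inclusive
  edge (4, 0)→(13, 1): d=(9,1) inclusive
    (3,0)@(7, 1): e=[48,16,6] → █
    (4,0)@(9, 1): e=[32,34,4] → █
    (5,0)@(11, 1): e=[16,52,2] → █
    (6,0)@(13, 1): e=[0,70,0] → █  [on edge]
    (7,0)@(15, 1): e=[-16,88,-2] → ·
    (3,1)@(7, 3): e=[52,-6,24] → ·
    (4,1)@(9, 3): e=[36,12,22] → █
    (7,1)@(15, 3): e=[-12,66,16] → ·
    (4,2)@(9, 5): e=[40,-10,40] → ·
    (5,2)@(11, 5): e=[24,8,38] → █
    (7,2)@(15, 5): e=[-8,44,34] → ·
    (5,3)@(11, 7): e=[28,-14,56] → ·
    (7,4)@(15, 9): e=[0,0,70] → █  [on edge]
  covered (11 px):
    · · · █ █ █ █ · · · · ·
    · · · · █ █ █ · · · · ·
    · · · · · █ █ · · · · ·
    · · · · · · █ · · · · ·
    · · · · · · · █ · · · ·
    · · · · · · · · · · · ·
    · · · · · · · · · · · ·

Final: [[1,1],[2,2],[2,3],[2,4],[3,4],[4,5]]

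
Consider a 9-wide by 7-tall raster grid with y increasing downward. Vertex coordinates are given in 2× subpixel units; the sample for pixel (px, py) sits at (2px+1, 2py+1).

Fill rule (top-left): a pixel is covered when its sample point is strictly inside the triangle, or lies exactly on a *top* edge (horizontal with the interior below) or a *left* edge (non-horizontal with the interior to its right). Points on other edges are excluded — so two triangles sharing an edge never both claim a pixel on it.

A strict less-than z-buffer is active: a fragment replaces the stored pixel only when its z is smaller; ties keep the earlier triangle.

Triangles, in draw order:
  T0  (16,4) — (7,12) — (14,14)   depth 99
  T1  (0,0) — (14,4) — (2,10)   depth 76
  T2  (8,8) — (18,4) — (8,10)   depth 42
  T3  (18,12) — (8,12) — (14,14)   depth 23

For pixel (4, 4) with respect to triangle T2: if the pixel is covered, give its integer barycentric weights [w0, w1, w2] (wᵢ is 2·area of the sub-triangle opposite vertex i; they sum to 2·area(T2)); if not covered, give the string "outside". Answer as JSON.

T0:
  2·area = 74  (B↔C swapped to make it positive)
  edge (16, 4)→(14, 14): d=(-2,10) right/bottom  bias=-1
  edge (14, 14)→(7, 12): d=(-7,-2) top-left  bias=+0
  edge (7, 12)→(16, 4): d=(9,-8) top-left  bias=+0
    (7,2)@(15, 5): e=[8,65,1] → █
    (8,2)@(17, 5): e=[-12,69,17] → ·
    (6,3)@(13, 7): e=[24,47,3] → █
    (8,3)@(17, 7): e=[-16,55,35] → ·
    (5,4)@(11, 9): e=[40,29,5] → █
    (7,4)@(15, 9): e=[0,37,37] → ·  [on edge]
    (4,5)@(9, 11): e=[56,11,7] → █
    (7,5)@(15, 11): e=[-4,23,55] → ·
    (4,6)@(9, 13): e=[52,-3,25] → ·
    (5,6)@(11, 13): e=[32,1,41] → █
    (7,6)@(15, 13): e=[-8,9,73] → ·
  covered (10 px):
    · · · · · · · · ·
    · · · · · · · · ·
    · · · · · · · █ ·
    · · · · · · █ █ ·
    · · · · · █ █ · ·
    · · · · █ █ █ · ·
    · · · · · █ █ · ·
T1:
  2·area = 132
  edge (0, 0)→(14, 4): d=(14,4) right/bottom  bias=-1
  edge (14, 4)→(2, 10): d=(-12,6) right/bottom  bias=-1
  edge (2, 10)→(0, 0): d=(-2,-10) top-left  bias=+0
    (0,0)@(1, 1): e=[10,114,8] → █
    (1,0)@(3, 1): e=[2,102,28] → █
    (2,0)@(5, 1): e=[-6,90,48] → ·
    (0,1)@(1, 3): e=[38,90,4] → █
    (2,1)@(5, 3): e=[22,66,44] → █
    (3,1)@(7, 3): e=[14,54,64] → █
    (4,1)@(9, 3): e=[6,42,84] → █
    (5,1)@(11, 3): e=[-2,30,104] → ·
    (0,2)@(1, 5): e=[66,66,0] → █  [on edge]
    (5,2)@(11, 5): e=[26,6,100] → █
    (6,2)@(13, 5): e=[18,-6,120] → ·
    (0,3)@(1, 7): e=[94,42,-4] → ·
  covered (17 px):
    █ █ · · · · · · ·
    █ █ █ █ █ · · · ·
    █ █ █ █ █ █ · · ·
    · █ █ █ · · · · ·
    · █ · · · · · · ·
    · · · · · · · · ·
    · · · · · · · · ·
T2:
  2·area = 20
  edge (8, 8)→(18, 4): d=(10,-4) top-left  bias=+0
  edge (18, 4)→(8, 10): d=(-10,6) right/bottom  bias=-1
  edge (8, 10)→(8, 8): d=(0,-2) top-left  bias=+0
    (5,3)@(11, 7): e=[2,12,6] → █
    (6,3)@(13, 7): e=[10,0,10] → ·  [on edge]
    (4,4)@(9, 9): e=[14,4,2] → █
    (5,4)@(11, 9): e=[22,-8,6] → ·
    (4,5)@(9, 11): e=[34,-16,2] → ·
    (1,6)@(3, 13): e=[30,0,-10] → ·  [on edge]
  covered (2 px):
    · · · · · · · · ·
    · · · · · · · · ·
    · · · · · · · · ·
    · · · · · █ · · ·
    · · · · █ · · · ·
    · · · · · · · · ·
    · · · · · · · · ·
T3:
  2·area = 20  (B↔C swapped to make it positive)
  edge (18, 12)→(14, 14): d=(-4,2) right/bottom  bias=-1
  edge (14, 14)→(8, 12): d=(-6,-2) top-left  bias=+0
  edge (8, 12)→(18, 12): d=(10,0) top-left  bias=+0
    (2,5)@(5, 11): e=[30,0,-10] → ·  [on edge]
    (5,6)@(11, 13): e=[10,0,10] → █  [on edge]
    (6,6)@(13, 13): e=[6,4,10] → █
    (7,6)@(15, 13): e=[2,8,10] → █
    (8,6)@(17, 13): e=[-2,12,10] → ·
  covered (3 px):
    · · · · · · · · ·
    · · · · · · · · ·
    · · · · · · · · ·
    · · · · · · · · ·
    · · · · · · · · ·
    · · · · · · · · ·
    · · · · · █ █ █ ·

Final: [4,2,14]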